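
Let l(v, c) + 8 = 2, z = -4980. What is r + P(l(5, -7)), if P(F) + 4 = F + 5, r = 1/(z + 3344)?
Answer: -8181/1636 ≈ -5.0006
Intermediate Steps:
l(v, c) = -6 (l(v, c) = -8 + 2 = -6)
r = -1/1636 (r = 1/(-4980 + 3344) = 1/(-1636) = -1/1636 ≈ -0.00061125)
P(F) = 1 + F (P(F) = -4 + (F + 5) = -4 + (5 + F) = 1 + F)
r + P(l(5, -7)) = -1/1636 + (1 - 6) = -1/1636 - 5 = -8181/1636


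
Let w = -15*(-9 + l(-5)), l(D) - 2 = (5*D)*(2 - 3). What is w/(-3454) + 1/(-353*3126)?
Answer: 148967803/1905706506 ≈ 0.078169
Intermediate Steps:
l(D) = 2 - 5*D (l(D) = 2 + (5*D)*(2 - 3) = 2 + (5*D)*(-1) = 2 - 5*D)
w = -270 (w = -15*(-9 + (2 - 5*(-5))) = -15*(-9 + (2 + 25)) = -15*(-9 + 27) = -15*18 = -270)
w/(-3454) + 1/(-353*3126) = -270/(-3454) + 1/(-353*3126) = -270*(-1/3454) - 1/353*1/3126 = 135/1727 - 1/1103478 = 148967803/1905706506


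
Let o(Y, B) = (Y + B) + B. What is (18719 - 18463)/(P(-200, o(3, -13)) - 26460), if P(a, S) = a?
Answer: -64/6665 ≈ -0.0096024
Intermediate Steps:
o(Y, B) = Y + 2*B (o(Y, B) = (B + Y) + B = Y + 2*B)
(18719 - 18463)/(P(-200, o(3, -13)) - 26460) = (18719 - 18463)/(-200 - 26460) = 256/(-26660) = 256*(-1/26660) = -64/6665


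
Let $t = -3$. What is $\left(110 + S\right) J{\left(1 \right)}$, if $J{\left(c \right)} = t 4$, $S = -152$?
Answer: $504$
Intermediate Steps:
$J{\left(c \right)} = -12$ ($J{\left(c \right)} = \left(-3\right) 4 = -12$)
$\left(110 + S\right) J{\left(1 \right)} = \left(110 - 152\right) \left(-12\right) = \left(-42\right) \left(-12\right) = 504$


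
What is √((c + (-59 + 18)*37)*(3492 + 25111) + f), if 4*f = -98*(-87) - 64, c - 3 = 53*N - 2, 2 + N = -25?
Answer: I*√337163702/2 ≈ 9181.0*I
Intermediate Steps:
N = -27 (N = -2 - 25 = -27)
c = -1430 (c = 3 + (53*(-27) - 2) = 3 + (-1431 - 2) = 3 - 1433 = -1430)
f = 4231/2 (f = (-98*(-87) - 64)/4 = (8526 - 64)/4 = (¼)*8462 = 4231/2 ≈ 2115.5)
√((c + (-59 + 18)*37)*(3492 + 25111) + f) = √((-1430 + (-59 + 18)*37)*(3492 + 25111) + 4231/2) = √((-1430 - 41*37)*28603 + 4231/2) = √((-1430 - 1517)*28603 + 4231/2) = √(-2947*28603 + 4231/2) = √(-84293041 + 4231/2) = √(-168581851/2) = I*√337163702/2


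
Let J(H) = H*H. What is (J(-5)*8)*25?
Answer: 5000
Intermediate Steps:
J(H) = H²
(J(-5)*8)*25 = ((-5)²*8)*25 = (25*8)*25 = 200*25 = 5000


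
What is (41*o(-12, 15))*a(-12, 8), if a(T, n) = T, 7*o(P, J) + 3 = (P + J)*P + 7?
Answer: 15744/7 ≈ 2249.1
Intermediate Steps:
o(P, J) = 4/7 + P*(J + P)/7 (o(P, J) = -3/7 + ((P + J)*P + 7)/7 = -3/7 + ((J + P)*P + 7)/7 = -3/7 + (P*(J + P) + 7)/7 = -3/7 + (7 + P*(J + P))/7 = -3/7 + (1 + P*(J + P)/7) = 4/7 + P*(J + P)/7)
(41*o(-12, 15))*a(-12, 8) = (41*(4/7 + (1/7)*(-12)**2 + (1/7)*15*(-12)))*(-12) = (41*(4/7 + (1/7)*144 - 180/7))*(-12) = (41*(4/7 + 144/7 - 180/7))*(-12) = (41*(-32/7))*(-12) = -1312/7*(-12) = 15744/7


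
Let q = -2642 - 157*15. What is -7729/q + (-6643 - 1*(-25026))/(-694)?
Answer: -86495925/3467918 ≈ -24.942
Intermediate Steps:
q = -4997 (q = -2642 - 2355 = -4997)
-7729/q + (-6643 - 1*(-25026))/(-694) = -7729/(-4997) + (-6643 - 1*(-25026))/(-694) = -7729*(-1/4997) + (-6643 + 25026)*(-1/694) = 7729/4997 + 18383*(-1/694) = 7729/4997 - 18383/694 = -86495925/3467918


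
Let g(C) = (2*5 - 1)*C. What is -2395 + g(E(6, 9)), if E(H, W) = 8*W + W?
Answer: -1666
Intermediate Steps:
E(H, W) = 9*W
g(C) = 9*C (g(C) = (10 - 1)*C = 9*C)
-2395 + g(E(6, 9)) = -2395 + 9*(9*9) = -2395 + 9*81 = -2395 + 729 = -1666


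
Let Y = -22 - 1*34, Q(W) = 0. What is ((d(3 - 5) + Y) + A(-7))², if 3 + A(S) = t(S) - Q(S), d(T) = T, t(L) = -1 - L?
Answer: 3025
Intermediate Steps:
Y = -56 (Y = -22 - 34 = -56)
A(S) = -4 - S (A(S) = -3 + ((-1 - S) - 1*0) = -3 + ((-1 - S) + 0) = -3 + (-1 - S) = -4 - S)
((d(3 - 5) + Y) + A(-7))² = (((3 - 5) - 56) + (-4 - 1*(-7)))² = ((-2 - 56) + (-4 + 7))² = (-58 + 3)² = (-55)² = 3025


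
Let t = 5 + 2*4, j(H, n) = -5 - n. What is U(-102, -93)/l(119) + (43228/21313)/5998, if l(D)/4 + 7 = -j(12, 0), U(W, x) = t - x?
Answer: -3387550955/255670748 ≈ -13.250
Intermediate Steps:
t = 13 (t = 5 + 8 = 13)
U(W, x) = 13 - x
l(D) = -8 (l(D) = -28 + 4*(-(-5 - 1*0)) = -28 + 4*(-(-5 + 0)) = -28 + 4*(-1*(-5)) = -28 + 4*5 = -28 + 20 = -8)
U(-102, -93)/l(119) + (43228/21313)/5998 = (13 - 1*(-93))/(-8) + (43228/21313)/5998 = (13 + 93)*(-⅛) + (43228*(1/21313))*(1/5998) = 106*(-⅛) + (43228/21313)*(1/5998) = -53/4 + 21614/63917687 = -3387550955/255670748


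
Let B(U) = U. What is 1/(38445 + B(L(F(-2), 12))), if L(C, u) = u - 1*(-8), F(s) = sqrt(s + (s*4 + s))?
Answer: 1/38465 ≈ 2.5998e-5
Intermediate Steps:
F(s) = sqrt(6)*sqrt(s) (F(s) = sqrt(s + (4*s + s)) = sqrt(s + 5*s) = sqrt(6*s) = sqrt(6)*sqrt(s))
L(C, u) = 8 + u (L(C, u) = u + 8 = 8 + u)
1/(38445 + B(L(F(-2), 12))) = 1/(38445 + (8 + 12)) = 1/(38445 + 20) = 1/38465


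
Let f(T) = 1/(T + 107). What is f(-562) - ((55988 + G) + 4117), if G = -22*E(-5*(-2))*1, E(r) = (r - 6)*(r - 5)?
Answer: -27147576/455 ≈ -59665.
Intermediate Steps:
E(r) = (-6 + r)*(-5 + r)
f(T) = 1/(107 + T)
G = -440 (G = -22*(30 + (-5*(-2))**2 - (-55)*(-2))*1 = -22*(30 + 10**2 - 11*10)*1 = -22*(30 + 100 - 110)*1 = -22*20*1 = -440*1 = -440)
f(-562) - ((55988 + G) + 4117) = 1/(107 - 562) - ((55988 - 440) + 4117) = 1/(-455) - (55548 + 4117) = -1/455 - 1*59665 = -1/455 - 59665 = -27147576/455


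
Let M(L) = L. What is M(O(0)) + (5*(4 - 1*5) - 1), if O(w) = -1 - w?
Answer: -7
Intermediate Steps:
M(O(0)) + (5*(4 - 1*5) - 1) = (-1 - 1*0) + (5*(4 - 1*5) - 1) = (-1 + 0) + (5*(4 - 5) - 1) = -1 + (5*(-1) - 1) = -1 + (-5 - 1) = -1 - 6 = -7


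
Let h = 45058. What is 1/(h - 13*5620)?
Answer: -1/28002 ≈ -3.5712e-5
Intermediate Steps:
1/(h - 13*5620) = 1/(45058 - 13*5620) = 1/(45058 - 73060) = 1/(-28002) = -1/28002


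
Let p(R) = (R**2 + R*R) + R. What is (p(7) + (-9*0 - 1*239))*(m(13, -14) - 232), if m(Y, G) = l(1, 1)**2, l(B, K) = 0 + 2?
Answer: 30552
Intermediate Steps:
l(B, K) = 2
p(R) = R + 2*R**2 (p(R) = (R**2 + R**2) + R = 2*R**2 + R = R + 2*R**2)
m(Y, G) = 4 (m(Y, G) = 2**2 = 4)
(p(7) + (-9*0 - 1*239))*(m(13, -14) - 232) = (7*(1 + 2*7) + (-9*0 - 1*239))*(4 - 232) = (7*(1 + 14) + (0 - 239))*(-228) = (7*15 - 239)*(-228) = (105 - 239)*(-228) = -134*(-228) = 30552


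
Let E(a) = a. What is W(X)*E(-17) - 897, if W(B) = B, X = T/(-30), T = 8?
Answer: -13387/15 ≈ -892.47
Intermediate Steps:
X = -4/15 (X = 8/(-30) = 8*(-1/30) = -4/15 ≈ -0.26667)
W(X)*E(-17) - 897 = -4/15*(-17) - 897 = 68/15 - 897 = -13387/15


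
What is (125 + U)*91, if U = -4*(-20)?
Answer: 18655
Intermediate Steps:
U = 80
(125 + U)*91 = (125 + 80)*91 = 205*91 = 18655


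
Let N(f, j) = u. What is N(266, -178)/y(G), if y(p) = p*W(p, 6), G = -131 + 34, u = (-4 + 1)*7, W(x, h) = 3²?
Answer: 7/291 ≈ 0.024055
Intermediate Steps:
W(x, h) = 9
u = -21 (u = -3*7 = -21)
N(f, j) = -21
G = -97
y(p) = 9*p (y(p) = p*9 = 9*p)
N(266, -178)/y(G) = -21/(9*(-97)) = -21/(-873) = -21*(-1/873) = 7/291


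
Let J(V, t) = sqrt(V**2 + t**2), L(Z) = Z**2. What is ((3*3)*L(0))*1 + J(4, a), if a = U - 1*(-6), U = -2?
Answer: 4*sqrt(2) ≈ 5.6569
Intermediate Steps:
a = 4 (a = -2 - 1*(-6) = -2 + 6 = 4)
((3*3)*L(0))*1 + J(4, a) = ((3*3)*0**2)*1 + sqrt(4**2 + 4**2) = (9*0)*1 + sqrt(16 + 16) = 0*1 + sqrt(32) = 0 + 4*sqrt(2) = 4*sqrt(2)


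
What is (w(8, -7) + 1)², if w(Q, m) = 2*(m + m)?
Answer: 729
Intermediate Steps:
w(Q, m) = 4*m (w(Q, m) = 2*(2*m) = 4*m)
(w(8, -7) + 1)² = (4*(-7) + 1)² = (-28 + 1)² = (-27)² = 729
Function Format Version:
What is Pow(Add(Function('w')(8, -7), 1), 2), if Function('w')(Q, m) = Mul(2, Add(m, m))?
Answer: 729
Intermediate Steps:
Function('w')(Q, m) = Mul(4, m) (Function('w')(Q, m) = Mul(2, Mul(2, m)) = Mul(4, m))
Pow(Add(Function('w')(8, -7), 1), 2) = Pow(Add(Mul(4, -7), 1), 2) = Pow(Add(-28, 1), 2) = Pow(-27, 2) = 729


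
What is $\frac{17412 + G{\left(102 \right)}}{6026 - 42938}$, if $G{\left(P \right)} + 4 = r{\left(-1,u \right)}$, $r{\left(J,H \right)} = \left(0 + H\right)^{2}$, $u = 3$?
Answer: $- \frac{17417}{36912} \approx -0.47185$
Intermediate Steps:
$r{\left(J,H \right)} = H^{2}$
$G{\left(P \right)} = 5$ ($G{\left(P \right)} = -4 + 3^{2} = -4 + 9 = 5$)
$\frac{17412 + G{\left(102 \right)}}{6026 - 42938} = \frac{17412 + 5}{6026 - 42938} = \frac{17417}{-36912} = 17417 \left(- \frac{1}{36912}\right) = - \frac{17417}{36912}$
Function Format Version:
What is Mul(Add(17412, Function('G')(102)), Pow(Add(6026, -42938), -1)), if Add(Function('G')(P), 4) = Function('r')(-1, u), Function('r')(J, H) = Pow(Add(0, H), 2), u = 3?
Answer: Rational(-17417, 36912) ≈ -0.47185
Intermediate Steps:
Function('r')(J, H) = Pow(H, 2)
Function('G')(P) = 5 (Function('G')(P) = Add(-4, Pow(3, 2)) = Add(-4, 9) = 5)
Mul(Add(17412, Function('G')(102)), Pow(Add(6026, -42938), -1)) = Mul(Add(17412, 5), Pow(Add(6026, -42938), -1)) = Mul(17417, Pow(-36912, -1)) = Mul(17417, Rational(-1, 36912)) = Rational(-17417, 36912)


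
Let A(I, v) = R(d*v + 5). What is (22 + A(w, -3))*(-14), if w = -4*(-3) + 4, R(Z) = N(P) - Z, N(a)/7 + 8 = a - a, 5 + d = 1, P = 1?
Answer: 714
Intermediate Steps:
d = -4 (d = -5 + 1 = -4)
N(a) = -56 (N(a) = -56 + 7*(a - a) = -56 + 7*0 = -56 + 0 = -56)
R(Z) = -56 - Z
w = 16 (w = 12 + 4 = 16)
A(I, v) = -61 + 4*v (A(I, v) = -56 - (-4*v + 5) = -56 - (5 - 4*v) = -56 + (-5 + 4*v) = -61 + 4*v)
(22 + A(w, -3))*(-14) = (22 + (-61 + 4*(-3)))*(-14) = (22 + (-61 - 12))*(-14) = (22 - 73)*(-14) = -51*(-14) = 714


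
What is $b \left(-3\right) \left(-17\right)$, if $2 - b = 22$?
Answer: $-1020$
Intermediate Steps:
$b = -20$ ($b = 2 - 22 = -20$)
$b \left(-3\right) \left(-17\right) = \left(-20\right) \left(-3\right) \left(-17\right) = 60 \left(-17\right) = -1020$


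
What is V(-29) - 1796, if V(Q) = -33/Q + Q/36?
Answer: -1874677/1044 ≈ -1795.7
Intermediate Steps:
V(Q) = -33/Q + Q/36 (V(Q) = -33/Q + Q*(1/36) = -33/Q + Q/36)
V(-29) - 1796 = (-33/(-29) + (1/36)*(-29)) - 1796 = (-33*(-1/29) - 29/36) - 1796 = (33/29 - 29/36) - 1796 = 347/1044 - 1796 = -1874677/1044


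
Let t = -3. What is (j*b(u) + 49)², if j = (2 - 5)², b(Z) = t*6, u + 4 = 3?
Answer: 12769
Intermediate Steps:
u = -1 (u = -4 + 3 = -1)
b(Z) = -18 (b(Z) = -3*6 = -18)
j = 9 (j = (-3)² = 9)
(j*b(u) + 49)² = (9*(-18) + 49)² = (-162 + 49)² = (-113)² = 12769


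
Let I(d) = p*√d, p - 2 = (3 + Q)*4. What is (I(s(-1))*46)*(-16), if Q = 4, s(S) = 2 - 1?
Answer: -22080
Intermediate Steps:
s(S) = 1
p = 30 (p = 2 + (3 + 4)*4 = 2 + 7*4 = 2 + 28 = 30)
I(d) = 30*√d
(I(s(-1))*46)*(-16) = ((30*√1)*46)*(-16) = ((30*1)*46)*(-16) = (30*46)*(-16) = 1380*(-16) = -22080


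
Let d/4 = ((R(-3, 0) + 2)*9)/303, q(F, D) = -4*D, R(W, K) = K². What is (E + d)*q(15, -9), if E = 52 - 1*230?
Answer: -646344/101 ≈ -6399.4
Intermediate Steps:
d = 24/101 (d = 4*(((0² + 2)*9)/303) = 4*(((0 + 2)*9)*(1/303)) = 4*((2*9)*(1/303)) = 4*(18*(1/303)) = 4*(6/101) = 24/101 ≈ 0.23762)
E = -178 (E = 52 - 230 = -178)
(E + d)*q(15, -9) = (-178 + 24/101)*(-4*(-9)) = -17954/101*36 = -646344/101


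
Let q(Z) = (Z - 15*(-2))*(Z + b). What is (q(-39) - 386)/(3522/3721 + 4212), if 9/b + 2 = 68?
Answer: -2965637/344880228 ≈ -0.0085990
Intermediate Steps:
b = 3/22 (b = 9/(-2 + 68) = 9/66 = 9*(1/66) = 3/22 ≈ 0.13636)
q(Z) = (30 + Z)*(3/22 + Z) (q(Z) = (Z - 15*(-2))*(Z + 3/22) = (Z + 30)*(3/22 + Z) = (30 + Z)*(3/22 + Z))
(q(-39) - 386)/(3522/3721 + 4212) = ((45/11 + (-39)² + (663/22)*(-39)) - 386)/(3522/3721 + 4212) = ((45/11 + 1521 - 25857/22) - 386)/(3522*(1/3721) + 4212) = (7695/22 - 386)/(3522/3721 + 4212) = -797/(22*15676374/3721) = -797/22*3721/15676374 = -2965637/344880228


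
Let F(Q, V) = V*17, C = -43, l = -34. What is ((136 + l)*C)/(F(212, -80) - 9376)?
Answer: 2193/5368 ≈ 0.40853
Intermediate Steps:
F(Q, V) = 17*V
((136 + l)*C)/(F(212, -80) - 9376) = ((136 - 34)*(-43))/(17*(-80) - 9376) = (102*(-43))/(-1360 - 9376) = -4386/(-10736) = -4386*(-1/10736) = 2193/5368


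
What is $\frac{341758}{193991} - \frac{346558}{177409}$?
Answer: $- \frac{61665308}{321642517} \approx -0.19172$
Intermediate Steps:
$\frac{341758}{193991} - \frac{346558}{177409} = 341758 \cdot \frac{1}{193991} - \frac{346558}{177409} = \frac{3194}{1813} - \frac{346558}{177409} = - \frac{61665308}{321642517}$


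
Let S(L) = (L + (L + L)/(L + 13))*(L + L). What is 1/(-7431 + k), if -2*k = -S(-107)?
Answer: 47/177397 ≈ 0.00026494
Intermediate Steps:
S(L) = 2*L*(L + 2*L/(13 + L)) (S(L) = (L + (2*L)/(13 + L))*(2*L) = (L + 2*L/(13 + L))*(2*L) = 2*L*(L + 2*L/(13 + L)))
k = 526654/47 (k = -(-1)*2*(-107)²*(15 - 107)/(13 - 107)/2 = -(-1)*2*11449*(-92)/(-94)/2 = -(-1)*2*11449*(-1/94)*(-92)/2 = -(-1)*1053308/(2*47) = -½*(-1053308/47) = 526654/47 ≈ 11205.)
1/(-7431 + k) = 1/(-7431 + 526654/47) = 1/(177397/47) = 47/177397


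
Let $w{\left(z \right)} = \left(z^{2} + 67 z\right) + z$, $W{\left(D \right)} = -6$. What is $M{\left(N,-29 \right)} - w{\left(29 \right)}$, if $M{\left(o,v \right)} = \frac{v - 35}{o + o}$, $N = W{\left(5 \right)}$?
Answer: $- \frac{8423}{3} \approx -2807.7$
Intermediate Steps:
$N = -6$
$M{\left(o,v \right)} = \frac{-35 + v}{2 o}$
$w{\left(z \right)} = z^{2} + 68 z$
$M{\left(N,-29 \right)} - w{\left(29 \right)} = \frac{-35 - 29}{2 \left(-6\right)} - 29 \left(68 + 29\right) = \frac{1}{2} \left(- \frac{1}{6}\right) \left(-64\right) - 29 \cdot 97 = \frac{16}{3} - 2813 = - \frac{8423}{3}$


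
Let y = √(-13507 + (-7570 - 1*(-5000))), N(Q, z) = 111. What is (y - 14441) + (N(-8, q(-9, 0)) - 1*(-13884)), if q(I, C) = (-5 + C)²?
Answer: -446 + I*√16077 ≈ -446.0 + 126.8*I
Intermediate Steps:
y = I*√16077 (y = √(-13507 + (-7570 + 5000)) = √(-13507 - 2570) = √(-16077) = I*√16077 ≈ 126.8*I)
(y - 14441) + (N(-8, q(-9, 0)) - 1*(-13884)) = (I*√16077 - 14441) + (111 - 1*(-13884)) = (-14441 + I*√16077) + (111 + 13884) = (-14441 + I*√16077) + 13995 = -446 + I*√16077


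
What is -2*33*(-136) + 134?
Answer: 9110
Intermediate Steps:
-2*33*(-136) + 134 = -66*(-136) + 134 = 8976 + 134 = 9110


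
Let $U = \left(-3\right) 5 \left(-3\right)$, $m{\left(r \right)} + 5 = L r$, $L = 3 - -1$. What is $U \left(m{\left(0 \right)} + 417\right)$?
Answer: $18540$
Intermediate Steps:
$L = 4$ ($L = 3 + 1 = 4$)
$m{\left(r \right)} = -5 + 4 r$
$U = 45$ ($U = \left(-15\right) \left(-3\right) = 45$)
$U \left(m{\left(0 \right)} + 417\right) = 45 \left(\left(-5 + 4 \cdot 0\right) + 417\right) = 45 \left(\left(-5 + 0\right) + 417\right) = 45 \left(-5 + 417\right) = 45 \cdot 412 = 18540$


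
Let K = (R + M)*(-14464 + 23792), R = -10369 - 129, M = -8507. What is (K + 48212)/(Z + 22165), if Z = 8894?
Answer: -177230428/31059 ≈ -5706.3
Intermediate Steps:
R = -10498
K = -177278640 (K = (-10498 - 8507)*(-14464 + 23792) = -19005*9328 = -177278640)
(K + 48212)/(Z + 22165) = (-177278640 + 48212)/(8894 + 22165) = -177230428/31059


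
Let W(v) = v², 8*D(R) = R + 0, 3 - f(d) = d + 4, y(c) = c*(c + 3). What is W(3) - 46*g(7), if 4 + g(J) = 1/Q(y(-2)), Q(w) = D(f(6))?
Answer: 1719/7 ≈ 245.57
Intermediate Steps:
y(c) = c*(3 + c)
f(d) = -1 - d (f(d) = 3 - (d + 4) = 3 - (4 + d) = 3 + (-4 - d) = -1 - d)
D(R) = R/8 (D(R) = (R + 0)/8 = R/8)
Q(w) = -7/8 (Q(w) = (-1 - 1*6)/8 = (-1 - 6)/8 = (⅛)*(-7) = -7/8)
g(J) = -36/7 (g(J) = -4 + 1/(-7/8) = -4 - 8/7 = -36/7)
W(3) - 46*g(7) = 3² - 46*(-36/7) = 9 + 1656/7 = 1719/7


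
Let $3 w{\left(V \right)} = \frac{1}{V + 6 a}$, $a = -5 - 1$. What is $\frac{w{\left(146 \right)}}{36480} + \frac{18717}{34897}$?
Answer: $\frac{225322767697}{420104044800} \approx 0.53635$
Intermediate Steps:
$a = -6$ ($a = -5 - 1 = -6$)
$w{\left(V \right)} = \frac{1}{3 \left(-36 + V\right)}$ ($w{\left(V \right)} = \frac{1}{3 \left(V + 6 \left(-6\right)\right)} = \frac{1}{3 \left(V - 36\right)} = \frac{1}{3 \left(-36 + V\right)}$)
$\frac{w{\left(146 \right)}}{36480} + \frac{18717}{34897} = \frac{\frac{1}{3} \frac{1}{-36 + 146}}{36480} + \frac{18717}{34897} = \frac{1}{3 \cdot 110} \cdot \frac{1}{36480} + 18717 \cdot \frac{1}{34897} = \frac{1}{3} \cdot \frac{1}{110} \cdot \frac{1}{36480} + \frac{18717}{34897} = \frac{1}{330} \cdot \frac{1}{36480} + \frac{18717}{34897} = \frac{1}{12038400} + \frac{18717}{34897} = \frac{225322767697}{420104044800}$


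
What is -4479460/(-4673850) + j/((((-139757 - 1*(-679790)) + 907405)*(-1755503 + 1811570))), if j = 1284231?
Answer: 12117662927990417/12643310521175070 ≈ 0.95842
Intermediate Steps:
-4479460/(-4673850) + j/((((-139757 - 1*(-679790)) + 907405)*(-1755503 + 1811570))) = -4479460/(-4673850) + 1284231/((((-139757 - 1*(-679790)) + 907405)*(-1755503 + 1811570))) = -4479460*(-1/4673850) + 1284231/((((-139757 + 679790) + 907405)*56067)) = 447946/467385 + 1284231/(((540033 + 907405)*56067)) = 447946/467385 + 1284231/((1447438*56067)) = 447946/467385 + 1284231/81153506346 = 447946/467385 + 1284231*(1/81153506346) = 447946/467385 + 428077/27051168782 = 12117662927990417/12643310521175070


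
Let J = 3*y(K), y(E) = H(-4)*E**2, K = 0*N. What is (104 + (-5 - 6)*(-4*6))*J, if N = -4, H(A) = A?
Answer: 0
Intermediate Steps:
K = 0 (K = 0*(-4) = 0)
y(E) = -4*E**2
J = 0 (J = 3*(-4*0**2) = 3*(-4*0) = 3*0 = 0)
(104 + (-5 - 6)*(-4*6))*J = (104 + (-5 - 6)*(-4*6))*0 = (104 - 11*(-24))*0 = (104 + 264)*0 = 368*0 = 0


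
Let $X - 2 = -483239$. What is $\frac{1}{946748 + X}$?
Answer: $\frac{1}{463511} \approx 2.1574 \cdot 10^{-6}$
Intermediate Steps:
$X = -483237$ ($X = 2 - 483239 = -483237$)
$\frac{1}{946748 + X} = \frac{1}{946748 - 483237} = \frac{1}{463511}$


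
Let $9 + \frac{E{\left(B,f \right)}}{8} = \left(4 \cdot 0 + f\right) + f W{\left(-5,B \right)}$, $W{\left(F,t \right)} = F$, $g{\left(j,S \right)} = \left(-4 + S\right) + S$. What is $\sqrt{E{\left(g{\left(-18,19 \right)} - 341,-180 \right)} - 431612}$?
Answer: $2 i \sqrt{106481} \approx 652.63 i$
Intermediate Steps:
$g{\left(j,S \right)} = -4 + 2 S$
$E{\left(B,f \right)} = -72 - 32 f$ ($E{\left(B,f \right)} = -72 + 8 \left(\left(4 \cdot 0 + f\right) + f \left(-5\right)\right) = -72 + 8 \left(\left(0 + f\right) - 5 f\right) = -72 + 8 \left(f - 5 f\right) = -72 + 8 \left(- 4 f\right) = -72 - 32 f$)
$\sqrt{E{\left(g{\left(-18,19 \right)} - 341,-180 \right)} - 431612} = \sqrt{\left(-72 - -5760\right) - 431612} = \sqrt{\left(-72 + 5760\right) - 431612} = \sqrt{5688 - 431612} = \sqrt{-425924} = 2 i \sqrt{106481}$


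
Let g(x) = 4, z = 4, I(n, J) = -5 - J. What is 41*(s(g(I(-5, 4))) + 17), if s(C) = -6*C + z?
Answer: -123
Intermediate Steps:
s(C) = 4 - 6*C (s(C) = -6*C + 4 = 4 - 6*C)
41*(s(g(I(-5, 4))) + 17) = 41*((4 - 6*4) + 17) = 41*((4 - 24) + 17) = 41*(-20 + 17) = 41*(-3) = -123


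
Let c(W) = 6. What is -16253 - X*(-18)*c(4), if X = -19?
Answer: -18305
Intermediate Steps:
-16253 - X*(-18)*c(4) = -16253 - (-19*(-18))*6 = -16253 - 342*6 = -16253 - 1*2052 = -16253 - 2052 = -18305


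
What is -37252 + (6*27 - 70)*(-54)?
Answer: -42220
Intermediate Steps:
-37252 + (6*27 - 70)*(-54) = -37252 + (162 - 70)*(-54) = -37252 + 92*(-54) = -37252 - 4968 = -42220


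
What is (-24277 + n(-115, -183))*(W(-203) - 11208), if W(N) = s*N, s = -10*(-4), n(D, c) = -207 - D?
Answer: 471004032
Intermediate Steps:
s = 40
W(N) = 40*N
(-24277 + n(-115, -183))*(W(-203) - 11208) = (-24277 + (-207 - 1*(-115)))*(40*(-203) - 11208) = (-24277 + (-207 + 115))*(-8120 - 11208) = (-24277 - 92)*(-19328) = -24369*(-19328) = 471004032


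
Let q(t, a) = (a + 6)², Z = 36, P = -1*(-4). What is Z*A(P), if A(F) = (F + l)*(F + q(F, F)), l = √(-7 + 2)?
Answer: 14976 + 3744*I*√5 ≈ 14976.0 + 8371.8*I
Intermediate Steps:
P = 4
l = I*√5 (l = √(-5) = I*√5 ≈ 2.2361*I)
q(t, a) = (6 + a)²
A(F) = (F + (6 + F)²)*(F + I*√5) (A(F) = (F + I*√5)*(F + (6 + F)²) = (F + (6 + F)²)*(F + I*√5))
Z*A(P) = 36*(4² + 4*(6 + 4)² + I*4*√5 + I*√5*(6 + 4)²) = 36*(16 + 4*10² + 4*I*√5 + I*√5*10²) = 36*(16 + 4*100 + 4*I*√5 + I*√5*100) = 36*(16 + 400 + 4*I*√5 + 100*I*√5) = 36*(416 + 104*I*√5) = 14976 + 3744*I*√5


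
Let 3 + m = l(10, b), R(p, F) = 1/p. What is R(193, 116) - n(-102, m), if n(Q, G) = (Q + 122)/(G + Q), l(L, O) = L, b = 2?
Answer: 791/3667 ≈ 0.21571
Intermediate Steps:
m = 7 (m = -3 + 10 = 7)
n(Q, G) = (122 + Q)/(G + Q)
R(193, 116) - n(-102, m) = 1/193 - (122 - 102)/(7 - 102) = 1/193 - 20/(-95) = 1/193 - (-1)*20/95 = 1/193 - 1*(-4/19) = 1/193 + 4/19 = 791/3667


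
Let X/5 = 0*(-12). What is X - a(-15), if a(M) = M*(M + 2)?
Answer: -195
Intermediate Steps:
X = 0 (X = 5*(0*(-12)) = 5*0 = 0)
a(M) = M*(2 + M)
X - a(-15) = 0 - (-15)*(2 - 15) = 0 - (-15)*(-13) = 0 - 1*195 = 0 - 195 = -195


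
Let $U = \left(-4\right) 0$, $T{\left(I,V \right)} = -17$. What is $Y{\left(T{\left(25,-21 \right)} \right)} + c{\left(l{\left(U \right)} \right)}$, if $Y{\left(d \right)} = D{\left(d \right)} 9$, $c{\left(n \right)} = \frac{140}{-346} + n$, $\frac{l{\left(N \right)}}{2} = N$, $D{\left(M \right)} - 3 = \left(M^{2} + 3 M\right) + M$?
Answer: $\frac{348698}{173} \approx 2015.6$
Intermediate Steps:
$U = 0$
$D{\left(M \right)} = 3 + M^{2} + 4 M$ ($D{\left(M \right)} = 3 + \left(\left(M^{2} + 3 M\right) + M\right) = 3 + \left(M^{2} + 4 M\right) = 3 + M^{2} + 4 M$)
$l{\left(N \right)} = 2 N$
$c{\left(n \right)} = - \frac{70}{173} + n$ ($c{\left(n \right)} = 140 \left(- \frac{1}{346}\right) + n = - \frac{70}{173} + n$)
$Y{\left(d \right)} = 27 + 9 d^{2} + 36 d$ ($Y{\left(d \right)} = \left(3 + d^{2} + 4 d\right) 9 = 27 + 9 d^{2} + 36 d$)
$Y{\left(T{\left(25,-21 \right)} \right)} + c{\left(l{\left(U \right)} \right)} = \left(27 + 9 \left(-17\right)^{2} + 36 \left(-17\right)\right) + \left(- \frac{70}{173} + 2 \cdot 0\right) = \left(27 + 9 \cdot 289 - 612\right) + \left(- \frac{70}{173} + 0\right) = \left(27 + 2601 - 612\right) - \frac{70}{173} = 2016 - \frac{70}{173} = \frac{348698}{173}$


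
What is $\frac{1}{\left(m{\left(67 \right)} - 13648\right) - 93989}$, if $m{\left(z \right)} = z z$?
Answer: $- \frac{1}{103148} \approx -9.6948 \cdot 10^{-6}$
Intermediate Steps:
$m{\left(z \right)} = z^{2}$
$\frac{1}{\left(m{\left(67 \right)} - 13648\right) - 93989} = \frac{1}{\left(67^{2} - 13648\right) - 93989} = \frac{1}{\left(4489 - 13648\right) - 93989} = \frac{1}{-9159 - 93989} = \frac{1}{-103148} = - \frac{1}{103148}$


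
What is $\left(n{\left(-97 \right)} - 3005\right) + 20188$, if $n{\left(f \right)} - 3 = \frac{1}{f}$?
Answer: $\frac{1667041}{97} \approx 17186.0$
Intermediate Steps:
$n{\left(f \right)} = 3 + \frac{1}{f}$
$\left(n{\left(-97 \right)} - 3005\right) + 20188 = \left(\left(3 + \frac{1}{-97}\right) - 3005\right) + 20188 = \left(\left(3 - \frac{1}{97}\right) - 3005\right) + 20188 = \left(\frac{290}{97} - 3005\right) + 20188 = - \frac{291195}{97} + 20188 = \frac{1667041}{97}$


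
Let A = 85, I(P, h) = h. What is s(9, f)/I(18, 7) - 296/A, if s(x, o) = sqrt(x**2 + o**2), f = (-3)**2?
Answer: -296/85 + 9*sqrt(2)/7 ≈ -1.6641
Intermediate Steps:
f = 9
s(x, o) = sqrt(o**2 + x**2)
s(9, f)/I(18, 7) - 296/A = sqrt(9**2 + 9**2)/7 - 296/85 = sqrt(81 + 81)*(1/7) - 296*1/85 = sqrt(162)*(1/7) - 296/85 = (9*sqrt(2))*(1/7) - 296/85 = 9*sqrt(2)/7 - 296/85 = -296/85 + 9*sqrt(2)/7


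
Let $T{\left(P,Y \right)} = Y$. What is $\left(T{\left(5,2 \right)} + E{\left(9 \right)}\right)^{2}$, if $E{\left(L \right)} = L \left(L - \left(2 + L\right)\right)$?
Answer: $256$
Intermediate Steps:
$E{\left(L \right)} = - 2 L$ ($E{\left(L \right)} = L \left(-2\right) = - 2 L$)
$\left(T{\left(5,2 \right)} + E{\left(9 \right)}\right)^{2} = \left(2 - 18\right)^{2} = \left(-16\right)^{2} = 256$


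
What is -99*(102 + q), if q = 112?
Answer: -21186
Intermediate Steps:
-99*(102 + q) = -99*(102 + 112) = -99*214 = -21186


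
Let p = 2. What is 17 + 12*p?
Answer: 41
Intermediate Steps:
17 + 12*p = 17 + 12*2 = 17 + 24 = 41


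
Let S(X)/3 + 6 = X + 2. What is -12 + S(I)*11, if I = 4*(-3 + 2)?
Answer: -276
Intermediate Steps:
I = -4 (I = 4*(-1) = -4)
S(X) = -12 + 3*X (S(X) = -18 + 3*(X + 2) = -18 + 3*(2 + X) = -18 + (6 + 3*X) = -12 + 3*X)
-12 + S(I)*11 = -12 + (-12 + 3*(-4))*11 = -12 + (-12 - 12)*11 = -12 - 24*11 = -12 - 264 = -276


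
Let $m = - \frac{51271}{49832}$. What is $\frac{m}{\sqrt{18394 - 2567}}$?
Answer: $- \frac{51271 \sqrt{323}}{112670152} \approx -0.0081783$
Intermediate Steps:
$m = - \frac{51271}{49832}$ ($m = \left(-51271\right) \frac{1}{49832} = - \frac{51271}{49832} \approx -1.0289$)
$\frac{m}{\sqrt{18394 - 2567}} = - \frac{51271}{49832 \sqrt{18394 - 2567}} = - \frac{51271}{49832 \sqrt{15827}} = - \frac{51271}{49832 \cdot 7 \sqrt{323}} = - \frac{51271 \frac{\sqrt{323}}{2261}}{49832} = - \frac{51271 \sqrt{323}}{112670152}$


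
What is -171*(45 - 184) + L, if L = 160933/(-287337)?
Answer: 6829552220/287337 ≈ 23768.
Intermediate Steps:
L = -160933/287337 (L = 160933*(-1/287337) = -160933/287337 ≈ -0.56008)
-171*(45 - 184) + L = -171*(45 - 184) - 160933/287337 = -171*(-139) - 160933/287337 = 23769 - 160933/287337 = 6829552220/287337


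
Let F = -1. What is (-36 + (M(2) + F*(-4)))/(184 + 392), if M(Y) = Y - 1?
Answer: -31/576 ≈ -0.053819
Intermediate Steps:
M(Y) = -1 + Y
(-36 + (M(2) + F*(-4)))/(184 + 392) = (-36 + ((-1 + 2) - 1*(-4)))/(184 + 392) = (-36 + (1 + 4))/576 = (-36 + 5)*(1/576) = -31*1/576 = -31/576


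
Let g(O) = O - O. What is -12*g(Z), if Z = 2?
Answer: 0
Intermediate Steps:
g(O) = 0
-12*g(Z) = -12*0 = 0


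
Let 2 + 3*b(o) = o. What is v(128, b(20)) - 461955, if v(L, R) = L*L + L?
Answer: -445443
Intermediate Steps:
b(o) = -⅔ + o/3
v(L, R) = L + L² (v(L, R) = L² + L = L + L²)
v(128, b(20)) - 461955 = 128*(1 + 128) - 461955 = 128*129 - 461955 = 16512 - 461955 = -445443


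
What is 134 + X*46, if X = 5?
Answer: 364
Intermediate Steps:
134 + X*46 = 134 + 5*46 = 134 + 230 = 364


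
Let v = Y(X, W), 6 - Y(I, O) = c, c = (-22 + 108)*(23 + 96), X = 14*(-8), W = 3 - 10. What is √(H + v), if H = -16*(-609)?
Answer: 22*I ≈ 22.0*I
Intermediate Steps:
W = -7
X = -112
c = 10234 (c = 86*119 = 10234)
Y(I, O) = -10228 (Y(I, O) = 6 - 1*10234 = 6 - 10234 = -10228)
H = 9744
v = -10228
√(H + v) = √(9744 - 10228) = √(-484) = 22*I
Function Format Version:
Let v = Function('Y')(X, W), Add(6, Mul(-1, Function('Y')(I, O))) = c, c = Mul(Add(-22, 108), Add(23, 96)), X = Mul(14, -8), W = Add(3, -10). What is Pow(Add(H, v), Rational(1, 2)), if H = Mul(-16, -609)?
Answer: Mul(22, I) ≈ Mul(22.000, I)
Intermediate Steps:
W = -7
X = -112
c = 10234 (c = Mul(86, 119) = 10234)
Function('Y')(I, O) = -10228 (Function('Y')(I, O) = Add(6, Mul(-1, 10234)) = Add(6, -10234) = -10228)
H = 9744
v = -10228
Pow(Add(H, v), Rational(1, 2)) = Pow(Add(9744, -10228), Rational(1, 2)) = Pow(-484, Rational(1, 2)) = Mul(22, I)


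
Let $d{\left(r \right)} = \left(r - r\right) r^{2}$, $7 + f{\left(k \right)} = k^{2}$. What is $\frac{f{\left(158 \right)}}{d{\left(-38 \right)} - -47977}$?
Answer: $\frac{24957}{47977} \approx 0.52019$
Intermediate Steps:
$f{\left(k \right)} = -7 + k^{2}$
$d{\left(r \right)} = 0$ ($d{\left(r \right)} = 0 r^{2} = 0$)
$\frac{f{\left(158 \right)}}{d{\left(-38 \right)} - -47977} = \frac{-7 + 158^{2}}{0 - -47977} = \frac{-7 + 24964}{0 + 47977} = \frac{24957}{47977}$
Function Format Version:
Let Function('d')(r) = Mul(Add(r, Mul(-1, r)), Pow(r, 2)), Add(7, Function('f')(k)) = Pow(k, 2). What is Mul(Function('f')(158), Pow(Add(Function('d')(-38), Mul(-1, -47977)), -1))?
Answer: Rational(24957, 47977) ≈ 0.52019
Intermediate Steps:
Function('f')(k) = Add(-7, Pow(k, 2))
Function('d')(r) = 0 (Function('d')(r) = Mul(0, Pow(r, 2)) = 0)
Mul(Function('f')(158), Pow(Add(Function('d')(-38), Mul(-1, -47977)), -1)) = Mul(Add(-7, Pow(158, 2)), Pow(Add(0, Mul(-1, -47977)), -1)) = Mul(Add(-7, 24964), Pow(Add(0, 47977), -1)) = Mul(24957, Pow(47977, -1)) = Mul(24957, Rational(1, 47977)) = Rational(24957, 47977)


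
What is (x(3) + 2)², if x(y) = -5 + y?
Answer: 0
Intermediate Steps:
(x(3) + 2)² = ((-5 + 3) + 2)² = (-2 + 2)² = 0² = 0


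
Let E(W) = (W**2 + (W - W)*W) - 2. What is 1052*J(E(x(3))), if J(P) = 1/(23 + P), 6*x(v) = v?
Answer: 4208/85 ≈ 49.506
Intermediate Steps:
x(v) = v/6
E(W) = -2 + W**2 (E(W) = (W**2 + 0*W) - 2 = (W**2 + 0) - 2 = W**2 - 2 = -2 + W**2)
1052*J(E(x(3))) = 1052/(23 + (-2 + ((1/6)*3)**2)) = 1052/(23 + (-2 + (1/2)**2)) = 1052/(23 + (-2 + 1/4)) = 1052/(23 - 7/4) = 1052/(85/4) = 1052*(4/85) = 4208/85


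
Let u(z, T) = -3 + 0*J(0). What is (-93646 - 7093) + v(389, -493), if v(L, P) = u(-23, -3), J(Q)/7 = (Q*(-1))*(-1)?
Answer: -100742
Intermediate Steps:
J(Q) = 7*Q (J(Q) = 7*((Q*(-1))*(-1)) = 7*(-Q*(-1)) = 7*Q)
u(z, T) = -3 (u(z, T) = -3 + 0*(7*0) = -3 + 0*0 = -3 + 0 = -3)
v(L, P) = -3
(-93646 - 7093) + v(389, -493) = (-93646 - 7093) - 3 = -100739 - 3 = -100742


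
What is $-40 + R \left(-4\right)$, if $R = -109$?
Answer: $396$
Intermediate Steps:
$-40 + R \left(-4\right) = -40 - -436 = -40 + 436 = 396$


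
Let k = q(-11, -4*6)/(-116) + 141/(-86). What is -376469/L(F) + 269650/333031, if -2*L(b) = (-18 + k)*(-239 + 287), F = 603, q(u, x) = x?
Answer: -156186858834133/193684168980 ≈ -806.40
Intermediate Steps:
k = -3573/2494 (k = -4*6/(-116) + 141/(-86) = -24*(-1/116) + 141*(-1/86) = 6/29 - 141/86 = -3573/2494 ≈ -1.4326)
L(b) = 581580/1247 (L(b) = -(-18 - 3573/2494)*(-239 + 287)/2 = -(-48465)*48/4988 = -½*(-1163160/1247) = 581580/1247)
-376469/L(F) + 269650/333031 = -376469/581580/1247 + 269650/333031 = -376469*1247/581580 + 269650*(1/333031) = -469456843/581580 + 269650/333031 = -156186858834133/193684168980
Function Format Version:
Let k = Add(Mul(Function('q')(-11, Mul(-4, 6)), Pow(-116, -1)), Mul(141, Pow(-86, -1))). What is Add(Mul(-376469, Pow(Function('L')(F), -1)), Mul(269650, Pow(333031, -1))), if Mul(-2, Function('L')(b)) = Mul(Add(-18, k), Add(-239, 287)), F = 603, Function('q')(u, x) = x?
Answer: Rational(-156186858834133, 193684168980) ≈ -806.40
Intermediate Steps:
k = Rational(-3573, 2494) (k = Add(Mul(Mul(-4, 6), Pow(-116, -1)), Mul(141, Pow(-86, -1))) = Add(Mul(-24, Rational(-1, 116)), Mul(141, Rational(-1, 86))) = Add(Rational(6, 29), Rational(-141, 86)) = Rational(-3573, 2494) ≈ -1.4326)
Function('L')(b) = Rational(581580, 1247) (Function('L')(b) = Mul(Rational(-1, 2), Mul(Add(-18, Rational(-3573, 2494)), Add(-239, 287))) = Mul(Rational(-1, 2), Mul(Rational(-48465, 2494), 48)) = Mul(Rational(-1, 2), Rational(-1163160, 1247)) = Rational(581580, 1247))
Add(Mul(-376469, Pow(Function('L')(F), -1)), Mul(269650, Pow(333031, -1))) = Add(Mul(-376469, Pow(Rational(581580, 1247), -1)), Mul(269650, Pow(333031, -1))) = Add(Mul(-376469, Rational(1247, 581580)), Mul(269650, Rational(1, 333031))) = Add(Rational(-469456843, 581580), Rational(269650, 333031)) = Rational(-156186858834133, 193684168980)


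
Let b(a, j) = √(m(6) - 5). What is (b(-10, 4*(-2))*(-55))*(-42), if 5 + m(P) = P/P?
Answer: 6930*I ≈ 6930.0*I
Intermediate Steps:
m(P) = -4 (m(P) = -5 + P/P = -5 + 1 = -4)
b(a, j) = 3*I (b(a, j) = √(-4 - 5) = √(-9) = 3*I)
(b(-10, 4*(-2))*(-55))*(-42) = ((3*I)*(-55))*(-42) = -165*I*(-42) = 6930*I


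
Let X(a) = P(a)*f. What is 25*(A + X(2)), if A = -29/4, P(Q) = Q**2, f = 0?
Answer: -725/4 ≈ -181.25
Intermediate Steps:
X(a) = 0 (X(a) = a**2*0 = 0)
A = -29/4 (A = -29*1/4 = -29/4 ≈ -7.2500)
25*(A + X(2)) = 25*(-29/4 + 0) = 25*(-29/4) = -725/4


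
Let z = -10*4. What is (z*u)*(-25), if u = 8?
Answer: 8000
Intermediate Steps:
z = -40
(z*u)*(-25) = -40*8*(-25) = -320*(-25) = 8000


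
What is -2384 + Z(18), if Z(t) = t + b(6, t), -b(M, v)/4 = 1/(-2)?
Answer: -2364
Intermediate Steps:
b(M, v) = 2 (b(M, v) = -4/(-2) = -4*(-½) = 2)
Z(t) = 2 + t (Z(t) = t + 2 = 2 + t)
-2384 + Z(18) = -2384 + (2 + 18) = -2384 + 20 = -2364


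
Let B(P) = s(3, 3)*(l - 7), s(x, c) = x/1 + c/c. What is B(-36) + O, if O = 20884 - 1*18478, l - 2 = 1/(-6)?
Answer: 7156/3 ≈ 2385.3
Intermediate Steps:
s(x, c) = 1 + x (s(x, c) = x*1 + 1 = x + 1 = 1 + x)
l = 11/6 (l = 2 + 1/(-6) = 2 - 1/6 = 11/6 ≈ 1.8333)
B(P) = -62/3 (B(P) = (1 + 3)*(11/6 - 7) = 4*(-31/6) = -62/3)
O = 2406 (O = 20884 - 18478 = 2406)
B(-36) + O = -62/3 + 2406 = 7156/3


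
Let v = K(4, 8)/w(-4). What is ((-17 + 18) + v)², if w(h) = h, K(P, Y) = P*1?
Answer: 0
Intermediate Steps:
K(P, Y) = P
v = -1 (v = 4/(-4) = 4*(-¼) = -1)
((-17 + 18) + v)² = ((-17 + 18) - 1)² = (1 - 1)² = 0² = 0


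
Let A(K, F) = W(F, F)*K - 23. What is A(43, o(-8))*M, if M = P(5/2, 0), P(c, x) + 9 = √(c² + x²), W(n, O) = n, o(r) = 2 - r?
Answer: -5291/2 ≈ -2645.5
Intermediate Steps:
A(K, F) = -23 + F*K (A(K, F) = F*K - 23 = -23 + F*K)
P(c, x) = -9 + √(c² + x²)
M = -13/2 (M = -9 + √((5/2)² + 0²) = -9 + √((5*(½))² + 0) = -9 + √((5/2)² + 0) = -9 + √(25/4 + 0) = -9 + √(25/4) = -9 + 5/2 = -13/2 ≈ -6.5000)
A(43, o(-8))*M = (-23 + (2 - 1*(-8))*43)*(-13/2) = (-23 + (2 + 8)*43)*(-13/2) = (-23 + 10*43)*(-13/2) = (-23 + 430)*(-13/2) = 407*(-13/2) = -5291/2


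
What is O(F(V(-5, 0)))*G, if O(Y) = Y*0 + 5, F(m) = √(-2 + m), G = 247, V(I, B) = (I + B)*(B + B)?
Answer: 1235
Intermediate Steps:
V(I, B) = 2*B*(B + I) (V(I, B) = (B + I)*(2*B) = 2*B*(B + I))
O(Y) = 5 (O(Y) = 0 + 5 = 5)
O(F(V(-5, 0)))*G = 5*247 = 1235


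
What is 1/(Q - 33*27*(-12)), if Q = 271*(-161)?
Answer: -1/32939 ≈ -3.0359e-5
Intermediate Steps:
Q = -43631
1/(Q - 33*27*(-12)) = 1/(-43631 - 33*27*(-12)) = 1/(-43631 - 891*(-12)) = 1/(-43631 + 10692) = 1/(-32939) = -1/32939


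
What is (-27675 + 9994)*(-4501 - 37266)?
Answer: 738482327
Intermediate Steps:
(-27675 + 9994)*(-4501 - 37266) = -17681*(-41767) = 738482327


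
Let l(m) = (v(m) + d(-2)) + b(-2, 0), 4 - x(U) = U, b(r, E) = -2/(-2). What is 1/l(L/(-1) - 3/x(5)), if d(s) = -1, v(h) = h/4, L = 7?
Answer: -1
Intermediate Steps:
b(r, E) = 1 (b(r, E) = -2*(-½) = 1)
v(h) = h/4 (v(h) = h*(¼) = h/4)
x(U) = 4 - U
l(m) = m/4 (l(m) = (m/4 - 1) + 1 = (-1 + m/4) + 1 = m/4)
1/l(L/(-1) - 3/x(5)) = 1/((7/(-1) - 3/(4 - 1*5))/4) = 1/((7*(-1) - 3/(4 - 5))/4) = 1/((-7 - 3/(-1))/4) = 1/((-7 - 3*(-1))/4) = 1/((-7 + 3)/4) = 1/((¼)*(-4)) = 1/(-1) = -1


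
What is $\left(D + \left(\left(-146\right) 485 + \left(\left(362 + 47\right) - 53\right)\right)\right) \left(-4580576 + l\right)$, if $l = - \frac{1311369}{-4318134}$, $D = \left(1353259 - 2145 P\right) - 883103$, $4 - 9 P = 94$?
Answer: $- \frac{1388365447380582480}{719689} \approx -1.9291 \cdot 10^{12}$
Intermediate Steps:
$P = -10$ ($P = \frac{4}{9} - \frac{94}{9} = -10$)
$D = 491606$ ($D = \left(1353259 - -21450\right) - 883103 = \left(1353259 + 21450\right) - 883103 = 1374709 - 883103 = 491606$)
$l = \frac{437123}{1439378}$ ($l = \left(-1311369\right) \left(- \frac{1}{4318134}\right) = \frac{437123}{1439378} \approx 0.30369$)
$\left(D + \left(\left(-146\right) 485 + \left(\left(362 + 47\right) - 53\right)\right)\right) \left(-4580576 + l\right) = \left(491606 + \left(\left(-146\right) 485 + \left(\left(362 + 47\right) - 53\right)\right)\right) \left(-4580576 + \frac{437123}{1439378}\right) = \left(491606 + \left(-70810 + \left(409 - 53\right)\right)\right) \left(- \frac{6593179884605}{1439378}\right) = \left(491606 + \left(-70810 + 356\right)\right) \left(- \frac{6593179884605}{1439378}\right) = \left(491606 - 70454\right) \left(- \frac{6593179884605}{1439378}\right) = 421152 \left(- \frac{6593179884605}{1439378}\right) = - \frac{1388365447380582480}{719689}$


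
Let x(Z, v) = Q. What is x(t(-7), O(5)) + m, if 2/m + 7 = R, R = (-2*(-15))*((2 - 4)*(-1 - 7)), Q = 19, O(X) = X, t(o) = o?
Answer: 8989/473 ≈ 19.004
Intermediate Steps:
x(Z, v) = 19
R = 480 (R = 30*(-2*(-8)) = 30*16 = 480)
m = 2/473 (m = 2/(-7 + 480) = 2/473 ≈ 0.0042283)
x(t(-7), O(5)) + m = 19 + 2/473 = 8989/473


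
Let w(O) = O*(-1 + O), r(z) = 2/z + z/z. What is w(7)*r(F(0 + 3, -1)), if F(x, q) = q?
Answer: -42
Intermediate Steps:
r(z) = 1 + 2/z (r(z) = 2/z + 1 = 1 + 2/z)
w(7)*r(F(0 + 3, -1)) = (7*(-1 + 7))*((2 - 1)/(-1)) = (7*6)*(-1*1) = 42*(-1) = -42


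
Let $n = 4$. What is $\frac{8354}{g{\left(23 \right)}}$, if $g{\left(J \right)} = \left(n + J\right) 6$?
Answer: $\frac{4177}{81} \approx 51.568$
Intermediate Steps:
$g{\left(J \right)} = 24 + 6 J$ ($g{\left(J \right)} = \left(4 + J\right) 6 = 24 + 6 J$)
$\frac{8354}{g{\left(23 \right)}} = \frac{8354}{24 + 6 \cdot 23} = \frac{8354}{24 + 138} = \frac{8354}{162} = 8354 \cdot \frac{1}{162} = \frac{4177}{81}$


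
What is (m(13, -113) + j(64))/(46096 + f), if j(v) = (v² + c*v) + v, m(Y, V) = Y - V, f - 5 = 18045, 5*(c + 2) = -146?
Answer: 5723/160365 ≈ 0.035687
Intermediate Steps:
c = -156/5 (c = -2 + (⅕)*(-146) = -2 - 146/5 = -156/5 ≈ -31.200)
f = 18050 (f = 5 + 18045 = 18050)
j(v) = v² - 151*v/5 (j(v) = (v² - 156*v/5) + v = v² - 151*v/5)
(m(13, -113) + j(64))/(46096 + f) = ((13 - 1*(-113)) + (⅕)*64*(-151 + 5*64))/(46096 + 18050) = ((13 + 113) + (⅕)*64*(-151 + 320))/64146 = (126 + (⅕)*64*169)*(1/64146) = (126 + 10816/5)*(1/64146) = (11446/5)*(1/64146) = 5723/160365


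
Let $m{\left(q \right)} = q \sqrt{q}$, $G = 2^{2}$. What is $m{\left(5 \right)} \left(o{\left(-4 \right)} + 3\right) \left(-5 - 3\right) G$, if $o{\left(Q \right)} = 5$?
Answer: $- 1280 \sqrt{5} \approx -2862.2$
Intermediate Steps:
$G = 4$
$m{\left(q \right)} = q^{\frac{3}{2}}$
$m{\left(5 \right)} \left(o{\left(-4 \right)} + 3\right) \left(-5 - 3\right) G = 5^{\frac{3}{2}} \left(5 + 3\right) \left(-5 - 3\right) 4 = 5 \sqrt{5} \cdot 8 \left(-8\right) 4 = 5 \sqrt{5} \left(-64\right) 4 = - 320 \sqrt{5} \cdot 4 = - 1280 \sqrt{5}$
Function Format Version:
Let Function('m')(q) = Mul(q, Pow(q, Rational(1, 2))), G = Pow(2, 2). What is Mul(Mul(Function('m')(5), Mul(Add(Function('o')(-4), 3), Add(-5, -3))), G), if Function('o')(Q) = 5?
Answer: Mul(-1280, Pow(5, Rational(1, 2))) ≈ -2862.2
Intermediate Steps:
G = 4
Function('m')(q) = Pow(q, Rational(3, 2))
Mul(Mul(Function('m')(5), Mul(Add(Function('o')(-4), 3), Add(-5, -3))), G) = Mul(Mul(Pow(5, Rational(3, 2)), Mul(Add(5, 3), Add(-5, -3))), 4) = Mul(Mul(Mul(5, Pow(5, Rational(1, 2))), Mul(8, -8)), 4) = Mul(Mul(Mul(5, Pow(5, Rational(1, 2))), -64), 4) = Mul(Mul(-320, Pow(5, Rational(1, 2))), 4) = Mul(-1280, Pow(5, Rational(1, 2)))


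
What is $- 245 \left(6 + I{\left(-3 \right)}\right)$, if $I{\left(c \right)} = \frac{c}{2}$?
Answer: $- \frac{2205}{2} \approx -1102.5$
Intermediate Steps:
$I{\left(c \right)} = \frac{c}{2}$ ($I{\left(c \right)} = c \frac{1}{2} = \frac{c}{2}$)
$- 245 \left(6 + I{\left(-3 \right)}\right) = - 245 \left(6 + \frac{1}{2} \left(-3\right)\right) = - 245 \left(6 - \frac{3}{2}\right) = \left(-245\right) \frac{9}{2} = - \frac{2205}{2}$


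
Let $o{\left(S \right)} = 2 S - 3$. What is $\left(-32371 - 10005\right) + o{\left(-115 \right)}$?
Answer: $-42609$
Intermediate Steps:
$o{\left(S \right)} = -3 + 2 S$
$\left(-32371 - 10005\right) + o{\left(-115 \right)} = \left(-32371 - 10005\right) + \left(-3 + 2 \left(-115\right)\right) = -42376 - 233 = -42609$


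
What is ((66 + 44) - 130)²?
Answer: 400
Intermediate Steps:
((66 + 44) - 130)² = (110 - 130)² = (-20)² = 400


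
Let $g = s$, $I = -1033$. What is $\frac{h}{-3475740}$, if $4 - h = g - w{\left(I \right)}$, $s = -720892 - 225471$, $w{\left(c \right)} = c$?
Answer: $- \frac{472667}{1737870} \approx -0.27198$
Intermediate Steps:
$s = -946363$ ($s = -720892 - 225471 = -946363$)
$g = -946363$
$h = 945334$ ($h = 4 - \left(-946363 - -1033\right) = 4 - \left(-946363 + 1033\right) = 4 - -945330 = 4 + 945330 = 945334$)
$\frac{h}{-3475740} = \frac{945334}{-3475740} = 945334 \left(- \frac{1}{3475740}\right) = - \frac{472667}{1737870}$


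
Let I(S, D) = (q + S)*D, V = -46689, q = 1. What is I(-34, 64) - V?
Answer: 44577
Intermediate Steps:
I(S, D) = D*(1 + S) (I(S, D) = (1 + S)*D = D*(1 + S))
I(-34, 64) - V = 64*(1 - 34) - 1*(-46689) = 64*(-33) + 46689 = -2112 + 46689 = 44577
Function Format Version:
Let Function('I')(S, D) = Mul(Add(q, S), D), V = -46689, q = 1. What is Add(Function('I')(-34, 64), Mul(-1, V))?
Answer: 44577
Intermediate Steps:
Function('I')(S, D) = Mul(D, Add(1, S)) (Function('I')(S, D) = Mul(Add(1, S), D) = Mul(D, Add(1, S)))
Add(Function('I')(-34, 64), Mul(-1, V)) = Add(Mul(64, Add(1, -34)), Mul(-1, -46689)) = Add(Mul(64, -33), 46689) = Add(-2112, 46689) = 44577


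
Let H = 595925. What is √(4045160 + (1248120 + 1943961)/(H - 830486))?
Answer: √24728817109640991/78187 ≈ 2011.3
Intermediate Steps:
√(4045160 + (1248120 + 1943961)/(H - 830486)) = √(4045160 + (1248120 + 1943961)/(595925 - 830486)) = √(4045160 + 3192081/(-234561)) = √(4045160 + 3192081*(-1/234561)) = √(4045160 - 1064027/78187) = √(316277860893/78187) = √24728817109640991/78187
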